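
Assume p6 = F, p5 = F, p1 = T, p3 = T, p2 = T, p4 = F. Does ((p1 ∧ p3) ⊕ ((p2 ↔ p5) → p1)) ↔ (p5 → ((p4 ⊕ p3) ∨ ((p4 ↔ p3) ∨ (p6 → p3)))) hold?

F

Substituting p6=F, p5=F, p1=T, p3=T, p2=T, p4=F:
p1 ∧ p3 = T ∧ T = T
p2 ↔ p5 = T ↔ F = F
(p2 ↔ p5) → p1 = F → T = T
(p1 ∧ p3) ⊕ ((p2 ↔ p5) → p1) = T ⊕ T = F
p4 ⊕ p3 = F ⊕ T = T
p4 ↔ p3 = F ↔ T = F
p6 → p3 = F → T = T
(p4 ↔ p3) ∨ (p6 → p3) = F ∨ T = T
(p4 ⊕ p3) ∨ ((p4 ↔ p3) ∨ (p6 → p3)) = T ∨ T = T
p5 → ((p4 ⊕ p3) ∨ ((p4 ↔ p3) ∨ (p6 → p3))) = F → T = T
((p1 ∧ p3) ⊕ ((p2 ↔ p5) → p1)) ↔ (p5 → ((p4 ⊕ p3) ∨ ((p4 ↔ p3) ∨ (p6 → p3)))) = F ↔ T = F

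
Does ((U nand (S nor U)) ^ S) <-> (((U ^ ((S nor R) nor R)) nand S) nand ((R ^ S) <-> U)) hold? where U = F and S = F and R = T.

S nor U = F nor F = T
U nand (S nor U) = F nand T = T
(U nand (S nor U)) ^ S = T ^ F = T
S nor R = F nor T = F
(S nor R) nor R = F nor T = F
U ^ ((S nor R) nor R) = F ^ F = F
(U ^ ((S nor R) nor R)) nand S = F nand F = T
R ^ S = T ^ F = T
(R ^ S) <-> U = T <-> F = F
((U ^ ((S nor R) nor R)) nand S) nand ((R ^ S) <-> U) = T nand F = T
((U nand (S nor U)) ^ S) <-> (((U ^ ((S nor R) nor R)) nand S) nand ((R ^ S) <-> U)) = T <-> T = T

T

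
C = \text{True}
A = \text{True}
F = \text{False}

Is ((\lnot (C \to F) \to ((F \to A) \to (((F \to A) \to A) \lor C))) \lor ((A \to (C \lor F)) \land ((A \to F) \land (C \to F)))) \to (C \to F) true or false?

C \to F = \text{True} \to \text{False} = \text{False}
\lnot (C \to F) = \lnot \text{False} = \text{True}
F \to A = \text{False} \to \text{True} = \text{True}
F \to A = \text{False} \to \text{True} = \text{True}
(F \to A) \to A = \text{True} \to \text{True} = \text{True}
((F \to A) \to A) \lor C = \text{True} \lor \text{True} = \text{True}
(F \to A) \to (((F \to A) \to A) \lor C) = \text{True} \to \text{True} = \text{True}
\lnot (C \to F) \to ((F \to A) \to (((F \to A) \to A) \lor C)) = \text{True} \to \text{True} = \text{True}
C \lor F = \text{True} \lor \text{False} = \text{True}
A \to (C \lor F) = \text{True} \to \text{True} = \text{True}
A \to F = \text{True} \to \text{False} = \text{False}
C \to F = \text{True} \to \text{False} = \text{False}
(A \to F) \land (C \to F) = \text{False} \land \text{False} = \text{False}
(A \to (C \lor F)) \land ((A \to F) \land (C \to F)) = \text{True} \land \text{False} = \text{False}
(\lnot (C \to F) \to ((F \to A) \to (((F \to A) \to A) \lor C))) \lor ((A \to (C \lor F)) \land ((A \to F) \land (C \to F))) = \text{True} \lor \text{False} = \text{True}
C \to F = \text{True} \to \text{False} = \text{False}
((\lnot (C \to F) \to ((F \to A) \to (((F \to A) \to A) \lor C))) \lor ((A \to (C \lor F)) \land ((A \to F) \land (C \to F)))) \to (C \to F) = \text{True} \to \text{False} = \text{False}

\text{False}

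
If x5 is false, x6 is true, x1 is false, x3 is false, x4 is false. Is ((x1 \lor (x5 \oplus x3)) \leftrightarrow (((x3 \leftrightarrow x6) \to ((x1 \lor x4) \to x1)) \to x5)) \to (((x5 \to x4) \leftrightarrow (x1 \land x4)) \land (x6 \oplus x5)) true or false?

F

x5 \oplus x3 = F \oplus F = F
x1 \lor (x5 \oplus x3) = F \lor F = F
x3 \leftrightarrow x6 = F \leftrightarrow T = F
x1 \lor x4 = F \lor F = F
(x1 \lor x4) \to x1 = F \to F = T
(x3 \leftrightarrow x6) \to ((x1 \lor x4) \to x1) = F \to T = T
((x3 \leftrightarrow x6) \to ((x1 \lor x4) \to x1)) \to x5 = T \to F = F
(x1 \lor (x5 \oplus x3)) \leftrightarrow (((x3 \leftrightarrow x6) \to ((x1 \lor x4) \to x1)) \to x5) = F \leftrightarrow F = T
x5 \to x4 = F \to F = T
x1 \land x4 = F \land F = F
(x5 \to x4) \leftrightarrow (x1 \land x4) = T \leftrightarrow F = F
x6 \oplus x5 = T \oplus F = T
((x5 \to x4) \leftrightarrow (x1 \land x4)) \land (x6 \oplus x5) = F \land T = F
((x1 \lor (x5 \oplus x3)) \leftrightarrow (((x3 \leftrightarrow x6) \to ((x1 \lor x4) \to x1)) \to x5)) \to (((x5 \to x4) \leftrightarrow (x1 \land x4)) \land (x6 \oplus x5)) = T \to F = F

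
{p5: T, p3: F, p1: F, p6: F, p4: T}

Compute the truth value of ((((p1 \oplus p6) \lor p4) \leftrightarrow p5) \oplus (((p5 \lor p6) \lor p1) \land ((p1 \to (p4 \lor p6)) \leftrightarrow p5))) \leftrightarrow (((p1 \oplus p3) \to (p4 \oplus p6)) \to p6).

T

p1 \oplus p6 = F \oplus F = F
(p1 \oplus p6) \lor p4 = F \lor T = T
((p1 \oplus p6) \lor p4) \leftrightarrow p5 = T \leftrightarrow T = T
p5 \lor p6 = T \lor F = T
(p5 \lor p6) \lor p1 = T \lor F = T
p4 \lor p6 = T \lor F = T
p1 \to (p4 \lor p6) = F \to T = T
(p1 \to (p4 \lor p6)) \leftrightarrow p5 = T \leftrightarrow T = T
((p5 \lor p6) \lor p1) \land ((p1 \to (p4 \lor p6)) \leftrightarrow p5) = T \land T = T
(((p1 \oplus p6) \lor p4) \leftrightarrow p5) \oplus (((p5 \lor p6) \lor p1) \land ((p1 \to (p4 \lor p6)) \leftrightarrow p5)) = T \oplus T = F
p1 \oplus p3 = F \oplus F = F
p4 \oplus p6 = T \oplus F = T
(p1 \oplus p3) \to (p4 \oplus p6) = F \to T = T
((p1 \oplus p3) \to (p4 \oplus p6)) \to p6 = T \to F = F
((((p1 \oplus p6) \lor p4) \leftrightarrow p5) \oplus (((p5 \lor p6) \lor p1) \land ((p1 \to (p4 \lor p6)) \leftrightarrow p5))) \leftrightarrow (((p1 \oplus p3) \to (p4 \oplus p6)) \to p6) = F \leftrightarrow F = T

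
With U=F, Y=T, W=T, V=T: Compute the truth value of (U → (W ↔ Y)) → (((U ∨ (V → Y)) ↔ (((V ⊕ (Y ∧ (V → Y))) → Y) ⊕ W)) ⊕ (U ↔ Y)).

F

W ↔ Y = T ↔ T = T
U → (W ↔ Y) = F → T = T
V → Y = T → T = T
U ∨ (V → Y) = F ∨ T = T
V → Y = T → T = T
Y ∧ (V → Y) = T ∧ T = T
V ⊕ (Y ∧ (V → Y)) = T ⊕ T = F
(V ⊕ (Y ∧ (V → Y))) → Y = F → T = T
((V ⊕ (Y ∧ (V → Y))) → Y) ⊕ W = T ⊕ T = F
(U ∨ (V → Y)) ↔ (((V ⊕ (Y ∧ (V → Y))) → Y) ⊕ W) = T ↔ F = F
U ↔ Y = F ↔ T = F
((U ∨ (V → Y)) ↔ (((V ⊕ (Y ∧ (V → Y))) → Y) ⊕ W)) ⊕ (U ↔ Y) = F ⊕ F = F
(U → (W ↔ Y)) → (((U ∨ (V → Y)) ↔ (((V ⊕ (Y ∧ (V → Y))) → Y) ⊕ W)) ⊕ (U ↔ Y)) = T → F = F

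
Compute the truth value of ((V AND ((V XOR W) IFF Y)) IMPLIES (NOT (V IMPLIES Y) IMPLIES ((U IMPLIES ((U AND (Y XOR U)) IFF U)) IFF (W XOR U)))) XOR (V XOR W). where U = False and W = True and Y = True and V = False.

V XOR W = False XOR True = True
(V XOR W) IFF Y = True IFF True = True
V AND ((V XOR W) IFF Y) = False AND True = False
V IMPLIES Y = False IMPLIES True = True
NOT (V IMPLIES Y) = NOT True = False
Y XOR U = True XOR False = True
U AND (Y XOR U) = False AND True = False
(U AND (Y XOR U)) IFF U = False IFF False = True
U IMPLIES ((U AND (Y XOR U)) IFF U) = False IMPLIES True = True
W XOR U = True XOR False = True
(U IMPLIES ((U AND (Y XOR U)) IFF U)) IFF (W XOR U) = True IFF True = True
NOT (V IMPLIES Y) IMPLIES ((U IMPLIES ((U AND (Y XOR U)) IFF U)) IFF (W XOR U)) = False IMPLIES True = True
(V AND ((V XOR W) IFF Y)) IMPLIES (NOT (V IMPLIES Y) IMPLIES ((U IMPLIES ((U AND (Y XOR U)) IFF U)) IFF (W XOR U))) = False IMPLIES True = True
V XOR W = False XOR True = True
((V AND ((V XOR W) IFF Y)) IMPLIES (NOT (V IMPLIES Y) IMPLIES ((U IMPLIES ((U AND (Y XOR U)) IFF U)) IFF (W XOR U)))) XOR (V XOR W) = True XOR True = False

False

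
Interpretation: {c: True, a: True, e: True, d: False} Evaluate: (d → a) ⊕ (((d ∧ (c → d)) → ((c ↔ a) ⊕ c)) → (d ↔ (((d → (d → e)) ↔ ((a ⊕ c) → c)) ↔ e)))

True

Substituting c=True, a=True, e=True, d=False:
d → a = False → True = True
c → d = True → False = False
d ∧ (c → d) = False ∧ False = False
c ↔ a = True ↔ True = True
(c ↔ a) ⊕ c = True ⊕ True = False
(d ∧ (c → d)) → ((c ↔ a) ⊕ c) = False → False = True
d → e = False → True = True
d → (d → e) = False → True = True
a ⊕ c = True ⊕ True = False
(a ⊕ c) → c = False → True = True
(d → (d → e)) ↔ ((a ⊕ c) → c) = True ↔ True = True
((d → (d → e)) ↔ ((a ⊕ c) → c)) ↔ e = True ↔ True = True
d ↔ (((d → (d → e)) ↔ ((a ⊕ c) → c)) ↔ e) = False ↔ True = False
((d ∧ (c → d)) → ((c ↔ a) ⊕ c)) → (d ↔ (((d → (d → e)) ↔ ((a ⊕ c) → c)) ↔ e)) = True → False = False
(d → a) ⊕ (((d ∧ (c → d)) → ((c ↔ a) ⊕ c)) → (d ↔ (((d → (d → e)) ↔ ((a ⊕ c) → c)) ↔ e))) = True ⊕ False = True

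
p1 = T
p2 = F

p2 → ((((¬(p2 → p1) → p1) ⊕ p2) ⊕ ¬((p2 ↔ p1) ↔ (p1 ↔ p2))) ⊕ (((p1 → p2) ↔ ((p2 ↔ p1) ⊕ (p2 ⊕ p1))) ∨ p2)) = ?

T

p2 → p1 = F → T = T
¬(p2 → p1) = ¬T = F
¬(p2 → p1) → p1 = F → T = T
(¬(p2 → p1) → p1) ⊕ p2 = T ⊕ F = T
p2 ↔ p1 = F ↔ T = F
p1 ↔ p2 = T ↔ F = F
(p2 ↔ p1) ↔ (p1 ↔ p2) = F ↔ F = T
¬((p2 ↔ p1) ↔ (p1 ↔ p2)) = ¬T = F
((¬(p2 → p1) → p1) ⊕ p2) ⊕ ¬((p2 ↔ p1) ↔ (p1 ↔ p2)) = T ⊕ F = T
p1 → p2 = T → F = F
p2 ↔ p1 = F ↔ T = F
p2 ⊕ p1 = F ⊕ T = T
(p2 ↔ p1) ⊕ (p2 ⊕ p1) = F ⊕ T = T
(p1 → p2) ↔ ((p2 ↔ p1) ⊕ (p2 ⊕ p1)) = F ↔ T = F
((p1 → p2) ↔ ((p2 ↔ p1) ⊕ (p2 ⊕ p1))) ∨ p2 = F ∨ F = F
(((¬(p2 → p1) → p1) ⊕ p2) ⊕ ¬((p2 ↔ p1) ↔ (p1 ↔ p2))) ⊕ (((p1 → p2) ↔ ((p2 ↔ p1) ⊕ (p2 ⊕ p1))) ∨ p2) = T ⊕ F = T
p2 → ((((¬(p2 → p1) → p1) ⊕ p2) ⊕ ¬((p2 ↔ p1) ↔ (p1 ↔ p2))) ⊕ (((p1 → p2) ↔ ((p2 ↔ p1) ⊕ (p2 ⊕ p1))) ∨ p2)) = F → T = T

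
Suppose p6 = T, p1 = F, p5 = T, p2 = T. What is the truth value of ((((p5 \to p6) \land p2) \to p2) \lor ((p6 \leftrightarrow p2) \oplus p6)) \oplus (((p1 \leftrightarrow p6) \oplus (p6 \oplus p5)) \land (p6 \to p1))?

T

p5 \to p6 = T \to T = T
(p5 \to p6) \land p2 = T \land T = T
((p5 \to p6) \land p2) \to p2 = T \to T = T
p6 \leftrightarrow p2 = T \leftrightarrow T = T
(p6 \leftrightarrow p2) \oplus p6 = T \oplus T = F
(((p5 \to p6) \land p2) \to p2) \lor ((p6 \leftrightarrow p2) \oplus p6) = T \lor F = T
p1 \leftrightarrow p6 = F \leftrightarrow T = F
p6 \oplus p5 = T \oplus T = F
(p1 \leftrightarrow p6) \oplus (p6 \oplus p5) = F \oplus F = F
p6 \to p1 = T \to F = F
((p1 \leftrightarrow p6) \oplus (p6 \oplus p5)) \land (p6 \to p1) = F \land F = F
((((p5 \to p6) \land p2) \to p2) \lor ((p6 \leftrightarrow p2) \oplus p6)) \oplus (((p1 \leftrightarrow p6) \oplus (p6 \oplus p5)) \land (p6 \to p1)) = T \oplus F = T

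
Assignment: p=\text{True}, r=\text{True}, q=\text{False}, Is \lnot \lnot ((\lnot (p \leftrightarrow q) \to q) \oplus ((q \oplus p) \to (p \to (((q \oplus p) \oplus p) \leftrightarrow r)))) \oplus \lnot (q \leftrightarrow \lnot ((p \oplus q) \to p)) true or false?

p \leftrightarrow q = \text{True} \leftrightarrow \text{False} = \text{False}
\lnot (p \leftrightarrow q) = \lnot \text{False} = \text{True}
\lnot (p \leftrightarrow q) \to q = \text{True} \to \text{False} = \text{False}
q \oplus p = \text{False} \oplus \text{True} = \text{True}
q \oplus p = \text{False} \oplus \text{True} = \text{True}
(q \oplus p) \oplus p = \text{True} \oplus \text{True} = \text{False}
((q \oplus p) \oplus p) \leftrightarrow r = \text{False} \leftrightarrow \text{True} = \text{False}
p \to (((q \oplus p) \oplus p) \leftrightarrow r) = \text{True} \to \text{False} = \text{False}
(q \oplus p) \to (p \to (((q \oplus p) \oplus p) \leftrightarrow r)) = \text{True} \to \text{False} = \text{False}
(\lnot (p \leftrightarrow q) \to q) \oplus ((q \oplus p) \to (p \to (((q \oplus p) \oplus p) \leftrightarrow r))) = \text{False} \oplus \text{False} = \text{False}
\lnot ((\lnot (p \leftrightarrow q) \to q) \oplus ((q \oplus p) \to (p \to (((q \oplus p) \oplus p) \leftrightarrow r)))) = \lnot \text{False} = \text{True}
\lnot \lnot ((\lnot (p \leftrightarrow q) \to q) \oplus ((q \oplus p) \to (p \to (((q \oplus p) \oplus p) \leftrightarrow r)))) = \lnot \text{True} = \text{False}
p \oplus q = \text{True} \oplus \text{False} = \text{True}
(p \oplus q) \to p = \text{True} \to \text{True} = \text{True}
\lnot ((p \oplus q) \to p) = \lnot \text{True} = \text{False}
q \leftrightarrow \lnot ((p \oplus q) \to p) = \text{False} \leftrightarrow \text{False} = \text{True}
\lnot (q \leftrightarrow \lnot ((p \oplus q) \to p)) = \lnot \text{True} = \text{False}
\lnot \lnot ((\lnot (p \leftrightarrow q) \to q) \oplus ((q \oplus p) \to (p \to (((q \oplus p) \oplus p) \leftrightarrow r)))) \oplus \lnot (q \leftrightarrow \lnot ((p \oplus q) \to p)) = \text{False} \oplus \text{False} = \text{False}

\text{False}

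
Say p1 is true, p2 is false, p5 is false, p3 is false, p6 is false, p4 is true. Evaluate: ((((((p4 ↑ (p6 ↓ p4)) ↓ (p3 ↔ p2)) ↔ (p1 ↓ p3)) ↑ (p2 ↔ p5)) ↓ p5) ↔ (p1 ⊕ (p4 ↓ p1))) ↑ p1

Substituting p1=True, p2=False, p5=False, p3=False, p6=False, p4=True:
p6 ↓ p4 = False ↓ True = False
p4 ↑ (p6 ↓ p4) = True ↑ False = True
p3 ↔ p2 = False ↔ False = True
(p4 ↑ (p6 ↓ p4)) ↓ (p3 ↔ p2) = True ↓ True = False
p1 ↓ p3 = True ↓ False = False
((p4 ↑ (p6 ↓ p4)) ↓ (p3 ↔ p2)) ↔ (p1 ↓ p3) = False ↔ False = True
p2 ↔ p5 = False ↔ False = True
(((p4 ↑ (p6 ↓ p4)) ↓ (p3 ↔ p2)) ↔ (p1 ↓ p3)) ↑ (p2 ↔ p5) = True ↑ True = False
((((p4 ↑ (p6 ↓ p4)) ↓ (p3 ↔ p2)) ↔ (p1 ↓ p3)) ↑ (p2 ↔ p5)) ↓ p5 = False ↓ False = True
p4 ↓ p1 = True ↓ True = False
p1 ⊕ (p4 ↓ p1) = True ⊕ False = True
(((((p4 ↑ (p6 ↓ p4)) ↓ (p3 ↔ p2)) ↔ (p1 ↓ p3)) ↑ (p2 ↔ p5)) ↓ p5) ↔ (p1 ⊕ (p4 ↓ p1)) = True ↔ True = True
((((((p4 ↑ (p6 ↓ p4)) ↓ (p3 ↔ p2)) ↔ (p1 ↓ p3)) ↑ (p2 ↔ p5)) ↓ p5) ↔ (p1 ⊕ (p4 ↓ p1))) ↑ p1 = True ↑ True = False

False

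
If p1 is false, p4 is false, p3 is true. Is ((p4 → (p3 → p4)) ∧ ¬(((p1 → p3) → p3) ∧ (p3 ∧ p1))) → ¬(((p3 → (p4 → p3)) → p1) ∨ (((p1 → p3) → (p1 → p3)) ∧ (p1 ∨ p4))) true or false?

p3 → p4 = T → F = F
p4 → (p3 → p4) = F → F = T
p1 → p3 = F → T = T
(p1 → p3) → p3 = T → T = T
p3 ∧ p1 = T ∧ F = F
((p1 → p3) → p3) ∧ (p3 ∧ p1) = T ∧ F = F
¬(((p1 → p3) → p3) ∧ (p3 ∧ p1)) = ¬F = T
(p4 → (p3 → p4)) ∧ ¬(((p1 → p3) → p3) ∧ (p3 ∧ p1)) = T ∧ T = T
p4 → p3 = F → T = T
p3 → (p4 → p3) = T → T = T
(p3 → (p4 → p3)) → p1 = T → F = F
p1 → p3 = F → T = T
p1 → p3 = F → T = T
(p1 → p3) → (p1 → p3) = T → T = T
p1 ∨ p4 = F ∨ F = F
((p1 → p3) → (p1 → p3)) ∧ (p1 ∨ p4) = T ∧ F = F
((p3 → (p4 → p3)) → p1) ∨ (((p1 → p3) → (p1 → p3)) ∧ (p1 ∨ p4)) = F ∨ F = F
¬(((p3 → (p4 → p3)) → p1) ∨ (((p1 → p3) → (p1 → p3)) ∧ (p1 ∨ p4))) = ¬F = T
((p4 → (p3 → p4)) ∧ ¬(((p1 → p3) → p3) ∧ (p3 ∧ p1))) → ¬(((p3 → (p4 → p3)) → p1) ∨ (((p1 → p3) → (p1 → p3)) ∧ (p1 ∨ p4))) = T → T = T

T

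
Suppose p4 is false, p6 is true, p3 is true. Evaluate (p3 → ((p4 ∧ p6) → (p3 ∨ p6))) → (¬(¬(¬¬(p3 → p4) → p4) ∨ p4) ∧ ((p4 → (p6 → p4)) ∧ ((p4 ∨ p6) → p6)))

T

Substituting p4=F, p6=T, p3=T:
p4 ∧ p6 = F ∧ T = F
p3 ∨ p6 = T ∨ T = T
(p4 ∧ p6) → (p3 ∨ p6) = F → T = T
p3 → ((p4 ∧ p6) → (p3 ∨ p6)) = T → T = T
p3 → p4 = T → F = F
¬(p3 → p4) = ¬F = T
¬¬(p3 → p4) = ¬T = F
¬¬(p3 → p4) → p4 = F → F = T
¬(¬¬(p3 → p4) → p4) = ¬T = F
¬(¬¬(p3 → p4) → p4) ∨ p4 = F ∨ F = F
¬(¬(¬¬(p3 → p4) → p4) ∨ p4) = ¬F = T
p6 → p4 = T → F = F
p4 → (p6 → p4) = F → F = T
p4 ∨ p6 = F ∨ T = T
(p4 ∨ p6) → p6 = T → T = T
(p4 → (p6 → p4)) ∧ ((p4 ∨ p6) → p6) = T ∧ T = T
¬(¬(¬¬(p3 → p4) → p4) ∨ p4) ∧ ((p4 → (p6 → p4)) ∧ ((p4 ∨ p6) → p6)) = T ∧ T = T
(p3 → ((p4 ∧ p6) → (p3 ∨ p6))) → (¬(¬(¬¬(p3 → p4) → p4) ∨ p4) ∧ ((p4 → (p6 → p4)) ∧ ((p4 ∨ p6) → p6))) = T → T = T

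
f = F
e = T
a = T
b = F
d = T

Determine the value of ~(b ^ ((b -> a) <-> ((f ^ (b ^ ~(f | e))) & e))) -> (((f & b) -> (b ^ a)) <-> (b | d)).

T

b -> a = F -> T = T
f | e = F | T = T
~(f | e) = ~T = F
b ^ ~(f | e) = F ^ F = F
f ^ (b ^ ~(f | e)) = F ^ F = F
(f ^ (b ^ ~(f | e))) & e = F & T = F
(b -> a) <-> ((f ^ (b ^ ~(f | e))) & e) = T <-> F = F
b ^ ((b -> a) <-> ((f ^ (b ^ ~(f | e))) & e)) = F ^ F = F
~(b ^ ((b -> a) <-> ((f ^ (b ^ ~(f | e))) & e))) = ~F = T
f & b = F & F = F
b ^ a = F ^ T = T
(f & b) -> (b ^ a) = F -> T = T
b | d = F | T = T
((f & b) -> (b ^ a)) <-> (b | d) = T <-> T = T
~(b ^ ((b -> a) <-> ((f ^ (b ^ ~(f | e))) & e))) -> (((f & b) -> (b ^ a)) <-> (b | d)) = T -> T = T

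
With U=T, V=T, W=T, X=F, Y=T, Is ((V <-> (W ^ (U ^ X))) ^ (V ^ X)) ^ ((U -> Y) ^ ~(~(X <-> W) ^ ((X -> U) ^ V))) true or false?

F

U ^ X = T ^ F = T
W ^ (U ^ X) = T ^ T = F
V <-> (W ^ (U ^ X)) = T <-> F = F
V ^ X = T ^ F = T
(V <-> (W ^ (U ^ X))) ^ (V ^ X) = F ^ T = T
U -> Y = T -> T = T
X <-> W = F <-> T = F
~(X <-> W) = ~F = T
X -> U = F -> T = T
(X -> U) ^ V = T ^ T = F
~(X <-> W) ^ ((X -> U) ^ V) = T ^ F = T
~(~(X <-> W) ^ ((X -> U) ^ V)) = ~T = F
(U -> Y) ^ ~(~(X <-> W) ^ ((X -> U) ^ V)) = T ^ F = T
((V <-> (W ^ (U ^ X))) ^ (V ^ X)) ^ ((U -> Y) ^ ~(~(X <-> W) ^ ((X -> U) ^ V))) = T ^ T = F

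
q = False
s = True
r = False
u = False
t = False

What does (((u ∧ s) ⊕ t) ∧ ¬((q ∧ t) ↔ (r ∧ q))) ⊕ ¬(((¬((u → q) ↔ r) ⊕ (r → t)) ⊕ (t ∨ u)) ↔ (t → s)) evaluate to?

Substituting q=False, s=True, r=False, u=False, t=False:
u ∧ s = False ∧ True = False
(u ∧ s) ⊕ t = False ⊕ False = False
q ∧ t = False ∧ False = False
r ∧ q = False ∧ False = False
(q ∧ t) ↔ (r ∧ q) = False ↔ False = True
¬((q ∧ t) ↔ (r ∧ q)) = ¬True = False
((u ∧ s) ⊕ t) ∧ ¬((q ∧ t) ↔ (r ∧ q)) = False ∧ False = False
u → q = False → False = True
(u → q) ↔ r = True ↔ False = False
¬((u → q) ↔ r) = ¬False = True
r → t = False → False = True
¬((u → q) ↔ r) ⊕ (r → t) = True ⊕ True = False
t ∨ u = False ∨ False = False
(¬((u → q) ↔ r) ⊕ (r → t)) ⊕ (t ∨ u) = False ⊕ False = False
t → s = False → True = True
((¬((u → q) ↔ r) ⊕ (r → t)) ⊕ (t ∨ u)) ↔ (t → s) = False ↔ True = False
¬(((¬((u → q) ↔ r) ⊕ (r → t)) ⊕ (t ∨ u)) ↔ (t → s)) = ¬False = True
(((u ∧ s) ⊕ t) ∧ ¬((q ∧ t) ↔ (r ∧ q))) ⊕ ¬(((¬((u → q) ↔ r) ⊕ (r → t)) ⊕ (t ∨ u)) ↔ (t → s)) = False ⊕ True = True

True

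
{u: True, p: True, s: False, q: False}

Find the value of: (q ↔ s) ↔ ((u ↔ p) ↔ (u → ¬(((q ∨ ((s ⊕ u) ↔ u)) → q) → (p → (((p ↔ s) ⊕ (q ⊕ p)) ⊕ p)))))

False

Substituting u=True, p=True, s=False, q=False:
q ↔ s = False ↔ False = True
u ↔ p = True ↔ True = True
s ⊕ u = False ⊕ True = True
(s ⊕ u) ↔ u = True ↔ True = True
q ∨ ((s ⊕ u) ↔ u) = False ∨ True = True
(q ∨ ((s ⊕ u) ↔ u)) → q = True → False = False
p ↔ s = True ↔ False = False
q ⊕ p = False ⊕ True = True
(p ↔ s) ⊕ (q ⊕ p) = False ⊕ True = True
((p ↔ s) ⊕ (q ⊕ p)) ⊕ p = True ⊕ True = False
p → (((p ↔ s) ⊕ (q ⊕ p)) ⊕ p) = True → False = False
((q ∨ ((s ⊕ u) ↔ u)) → q) → (p → (((p ↔ s) ⊕ (q ⊕ p)) ⊕ p)) = False → False = True
¬(((q ∨ ((s ⊕ u) ↔ u)) → q) → (p → (((p ↔ s) ⊕ (q ⊕ p)) ⊕ p))) = ¬True = False
u → ¬(((q ∨ ((s ⊕ u) ↔ u)) → q) → (p → (((p ↔ s) ⊕ (q ⊕ p)) ⊕ p))) = True → False = False
(u ↔ p) ↔ (u → ¬(((q ∨ ((s ⊕ u) ↔ u)) → q) → (p → (((p ↔ s) ⊕ (q ⊕ p)) ⊕ p)))) = True ↔ False = False
(q ↔ s) ↔ ((u ↔ p) ↔ (u → ¬(((q ∨ ((s ⊕ u) ↔ u)) → q) → (p → (((p ↔ s) ⊕ (q ⊕ p)) ⊕ p))))) = True ↔ False = False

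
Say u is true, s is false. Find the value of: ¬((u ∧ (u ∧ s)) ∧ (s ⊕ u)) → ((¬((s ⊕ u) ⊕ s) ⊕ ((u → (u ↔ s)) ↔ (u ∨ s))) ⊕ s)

F

u ∧ s = T ∧ F = F
u ∧ (u ∧ s) = T ∧ F = F
s ⊕ u = F ⊕ T = T
(u ∧ (u ∧ s)) ∧ (s ⊕ u) = F ∧ T = F
¬((u ∧ (u ∧ s)) ∧ (s ⊕ u)) = ¬F = T
s ⊕ u = F ⊕ T = T
(s ⊕ u) ⊕ s = T ⊕ F = T
¬((s ⊕ u) ⊕ s) = ¬T = F
u ↔ s = T ↔ F = F
u → (u ↔ s) = T → F = F
u ∨ s = T ∨ F = T
(u → (u ↔ s)) ↔ (u ∨ s) = F ↔ T = F
¬((s ⊕ u) ⊕ s) ⊕ ((u → (u ↔ s)) ↔ (u ∨ s)) = F ⊕ F = F
(¬((s ⊕ u) ⊕ s) ⊕ ((u → (u ↔ s)) ↔ (u ∨ s))) ⊕ s = F ⊕ F = F
¬((u ∧ (u ∧ s)) ∧ (s ⊕ u)) → ((¬((s ⊕ u) ⊕ s) ⊕ ((u → (u ↔ s)) ↔ (u ∨ s))) ⊕ s) = T → F = F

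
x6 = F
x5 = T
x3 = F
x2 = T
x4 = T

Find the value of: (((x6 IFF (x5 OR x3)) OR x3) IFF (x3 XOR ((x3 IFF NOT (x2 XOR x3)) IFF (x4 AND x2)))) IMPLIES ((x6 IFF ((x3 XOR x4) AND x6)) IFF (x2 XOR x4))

T

Substituting x6=F, x5=T, x3=F, x2=T, x4=T:
x5 OR x3 = T OR F = T
x6 IFF (x5 OR x3) = F IFF T = F
(x6 IFF (x5 OR x3)) OR x3 = F OR F = F
x2 XOR x3 = T XOR F = T
NOT (x2 XOR x3) = NOT T = F
x3 IFF NOT (x2 XOR x3) = F IFF F = T
x4 AND x2 = T AND T = T
(x3 IFF NOT (x2 XOR x3)) IFF (x4 AND x2) = T IFF T = T
x3 XOR ((x3 IFF NOT (x2 XOR x3)) IFF (x4 AND x2)) = F XOR T = T
((x6 IFF (x5 OR x3)) OR x3) IFF (x3 XOR ((x3 IFF NOT (x2 XOR x3)) IFF (x4 AND x2))) = F IFF T = F
x3 XOR x4 = F XOR T = T
(x3 XOR x4) AND x6 = T AND F = F
x6 IFF ((x3 XOR x4) AND x6) = F IFF F = T
x2 XOR x4 = T XOR T = F
(x6 IFF ((x3 XOR x4) AND x6)) IFF (x2 XOR x4) = T IFF F = F
(((x6 IFF (x5 OR x3)) OR x3) IFF (x3 XOR ((x3 IFF NOT (x2 XOR x3)) IFF (x4 AND x2)))) IMPLIES ((x6 IFF ((x3 XOR x4) AND x6)) IFF (x2 XOR x4)) = F IMPLIES F = T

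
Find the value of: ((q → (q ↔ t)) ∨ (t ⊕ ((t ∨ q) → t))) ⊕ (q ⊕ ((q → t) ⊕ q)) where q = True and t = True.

q ↔ t = True ↔ True = True
q → (q ↔ t) = True → True = True
t ∨ q = True ∨ True = True
(t ∨ q) → t = True → True = True
t ⊕ ((t ∨ q) → t) = True ⊕ True = False
(q → (q ↔ t)) ∨ (t ⊕ ((t ∨ q) → t)) = True ∨ False = True
q → t = True → True = True
(q → t) ⊕ q = True ⊕ True = False
q ⊕ ((q → t) ⊕ q) = True ⊕ False = True
((q → (q ↔ t)) ∨ (t ⊕ ((t ∨ q) → t))) ⊕ (q ⊕ ((q → t) ⊕ q)) = True ⊕ True = False

False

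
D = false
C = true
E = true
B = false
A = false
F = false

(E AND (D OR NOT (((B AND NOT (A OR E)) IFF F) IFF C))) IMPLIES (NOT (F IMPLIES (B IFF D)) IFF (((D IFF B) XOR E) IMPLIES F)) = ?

A OR E = false OR true = true
NOT (A OR E) = NOT true = false
B AND NOT (A OR E) = false AND false = false
(B AND NOT (A OR E)) IFF F = false IFF false = true
((B AND NOT (A OR E)) IFF F) IFF C = true IFF true = true
NOT (((B AND NOT (A OR E)) IFF F) IFF C) = NOT true = false
D OR NOT (((B AND NOT (A OR E)) IFF F) IFF C) = false OR false = false
E AND (D OR NOT (((B AND NOT (A OR E)) IFF F) IFF C)) = true AND false = false
B IFF D = false IFF false = true
F IMPLIES (B IFF D) = false IMPLIES true = true
NOT (F IMPLIES (B IFF D)) = NOT true = false
D IFF B = false IFF false = true
(D IFF B) XOR E = true XOR true = false
((D IFF B) XOR E) IMPLIES F = false IMPLIES false = true
NOT (F IMPLIES (B IFF D)) IFF (((D IFF B) XOR E) IMPLIES F) = false IFF true = false
(E AND (D OR NOT (((B AND NOT (A OR E)) IFF F) IFF C))) IMPLIES (NOT (F IMPLIES (B IFF D)) IFF (((D IFF B) XOR E) IMPLIES F)) = false IMPLIES false = true

true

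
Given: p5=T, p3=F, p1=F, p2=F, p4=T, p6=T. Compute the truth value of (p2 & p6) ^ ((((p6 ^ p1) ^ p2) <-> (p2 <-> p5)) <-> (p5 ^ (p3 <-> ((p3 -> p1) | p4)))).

Substituting p5=T, p3=F, p1=F, p2=F, p4=T, p6=T:
p2 & p6 = F & T = F
p6 ^ p1 = T ^ F = T
(p6 ^ p1) ^ p2 = T ^ F = T
p2 <-> p5 = F <-> T = F
((p6 ^ p1) ^ p2) <-> (p2 <-> p5) = T <-> F = F
p3 -> p1 = F -> F = T
(p3 -> p1) | p4 = T | T = T
p3 <-> ((p3 -> p1) | p4) = F <-> T = F
p5 ^ (p3 <-> ((p3 -> p1) | p4)) = T ^ F = T
(((p6 ^ p1) ^ p2) <-> (p2 <-> p5)) <-> (p5 ^ (p3 <-> ((p3 -> p1) | p4))) = F <-> T = F
(p2 & p6) ^ ((((p6 ^ p1) ^ p2) <-> (p2 <-> p5)) <-> (p5 ^ (p3 <-> ((p3 -> p1) | p4)))) = F ^ F = F

F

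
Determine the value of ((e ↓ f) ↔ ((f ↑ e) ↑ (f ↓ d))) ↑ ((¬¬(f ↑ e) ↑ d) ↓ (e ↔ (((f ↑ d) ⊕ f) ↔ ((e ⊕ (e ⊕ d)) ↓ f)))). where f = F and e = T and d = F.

T

e ↓ f = T ↓ F = F
f ↑ e = F ↑ T = T
f ↓ d = F ↓ F = T
(f ↑ e) ↑ (f ↓ d) = T ↑ T = F
(e ↓ f) ↔ ((f ↑ e) ↑ (f ↓ d)) = F ↔ F = T
f ↑ e = F ↑ T = T
¬(f ↑ e) = ¬T = F
¬¬(f ↑ e) = ¬F = T
¬¬(f ↑ e) ↑ d = T ↑ F = T
f ↑ d = F ↑ F = T
(f ↑ d) ⊕ f = T ⊕ F = T
e ⊕ d = T ⊕ F = T
e ⊕ (e ⊕ d) = T ⊕ T = F
(e ⊕ (e ⊕ d)) ↓ f = F ↓ F = T
((f ↑ d) ⊕ f) ↔ ((e ⊕ (e ⊕ d)) ↓ f) = T ↔ T = T
e ↔ (((f ↑ d) ⊕ f) ↔ ((e ⊕ (e ⊕ d)) ↓ f)) = T ↔ T = T
(¬¬(f ↑ e) ↑ d) ↓ (e ↔ (((f ↑ d) ⊕ f) ↔ ((e ⊕ (e ⊕ d)) ↓ f))) = T ↓ T = F
((e ↓ f) ↔ ((f ↑ e) ↑ (f ↓ d))) ↑ ((¬¬(f ↑ e) ↑ d) ↓ (e ↔ (((f ↑ d) ⊕ f) ↔ ((e ⊕ (e ⊕ d)) ↓ f)))) = T ↑ F = T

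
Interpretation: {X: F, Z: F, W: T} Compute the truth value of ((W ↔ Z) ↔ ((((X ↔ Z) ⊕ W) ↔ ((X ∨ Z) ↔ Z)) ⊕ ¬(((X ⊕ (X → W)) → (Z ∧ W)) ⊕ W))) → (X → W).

W ↔ Z = T ↔ F = F
X ↔ Z = F ↔ F = T
(X ↔ Z) ⊕ W = T ⊕ T = F
X ∨ Z = F ∨ F = F
(X ∨ Z) ↔ Z = F ↔ F = T
((X ↔ Z) ⊕ W) ↔ ((X ∨ Z) ↔ Z) = F ↔ T = F
X → W = F → T = T
X ⊕ (X → W) = F ⊕ T = T
Z ∧ W = F ∧ T = F
(X ⊕ (X → W)) → (Z ∧ W) = T → F = F
((X ⊕ (X → W)) → (Z ∧ W)) ⊕ W = F ⊕ T = T
¬(((X ⊕ (X → W)) → (Z ∧ W)) ⊕ W) = ¬T = F
(((X ↔ Z) ⊕ W) ↔ ((X ∨ Z) ↔ Z)) ⊕ ¬(((X ⊕ (X → W)) → (Z ∧ W)) ⊕ W) = F ⊕ F = F
(W ↔ Z) ↔ ((((X ↔ Z) ⊕ W) ↔ ((X ∨ Z) ↔ Z)) ⊕ ¬(((X ⊕ (X → W)) → (Z ∧ W)) ⊕ W)) = F ↔ F = T
X → W = F → T = T
((W ↔ Z) ↔ ((((X ↔ Z) ⊕ W) ↔ ((X ∨ Z) ↔ Z)) ⊕ ¬(((X ⊕ (X → W)) → (Z ∧ W)) ⊕ W))) → (X → W) = T → T = T

T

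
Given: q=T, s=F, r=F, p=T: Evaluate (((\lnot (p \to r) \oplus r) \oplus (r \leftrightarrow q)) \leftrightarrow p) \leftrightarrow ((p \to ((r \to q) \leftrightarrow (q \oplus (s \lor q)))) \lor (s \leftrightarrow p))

F

Substituting q=T, s=F, r=F, p=T:
p \to r = T \to F = F
\lnot (p \to r) = \lnot F = T
\lnot (p \to r) \oplus r = T \oplus F = T
r \leftrightarrow q = F \leftrightarrow T = F
(\lnot (p \to r) \oplus r) \oplus (r \leftrightarrow q) = T \oplus F = T
((\lnot (p \to r) \oplus r) \oplus (r \leftrightarrow q)) \leftrightarrow p = T \leftrightarrow T = T
r \to q = F \to T = T
s \lor q = F \lor T = T
q \oplus (s \lor q) = T \oplus T = F
(r \to q) \leftrightarrow (q \oplus (s \lor q)) = T \leftrightarrow F = F
p \to ((r \to q) \leftrightarrow (q \oplus (s \lor q))) = T \to F = F
s \leftrightarrow p = F \leftrightarrow T = F
(p \to ((r \to q) \leftrightarrow (q \oplus (s \lor q)))) \lor (s \leftrightarrow p) = F \lor F = F
(((\lnot (p \to r) \oplus r) \oplus (r \leftrightarrow q)) \leftrightarrow p) \leftrightarrow ((p \to ((r \to q) \leftrightarrow (q \oplus (s \lor q)))) \lor (s \leftrightarrow p)) = T \leftrightarrow F = F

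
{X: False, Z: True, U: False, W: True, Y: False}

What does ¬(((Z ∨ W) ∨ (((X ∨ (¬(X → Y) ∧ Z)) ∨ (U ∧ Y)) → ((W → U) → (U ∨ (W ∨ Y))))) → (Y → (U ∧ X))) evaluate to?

Substituting X=False, Z=True, U=False, W=True, Y=False:
Z ∨ W = True ∨ True = True
X → Y = False → False = True
¬(X → Y) = ¬True = False
¬(X → Y) ∧ Z = False ∧ True = False
X ∨ (¬(X → Y) ∧ Z) = False ∨ False = False
U ∧ Y = False ∧ False = False
(X ∨ (¬(X → Y) ∧ Z)) ∨ (U ∧ Y) = False ∨ False = False
W → U = True → False = False
W ∨ Y = True ∨ False = True
U ∨ (W ∨ Y) = False ∨ True = True
(W → U) → (U ∨ (W ∨ Y)) = False → True = True
((X ∨ (¬(X → Y) ∧ Z)) ∨ (U ∧ Y)) → ((W → U) → (U ∨ (W ∨ Y))) = False → True = True
(Z ∨ W) ∨ (((X ∨ (¬(X → Y) ∧ Z)) ∨ (U ∧ Y)) → ((W → U) → (U ∨ (W ∨ Y)))) = True ∨ True = True
U ∧ X = False ∧ False = False
Y → (U ∧ X) = False → False = True
((Z ∨ W) ∨ (((X ∨ (¬(X → Y) ∧ Z)) ∨ (U ∧ Y)) → ((W → U) → (U ∨ (W ∨ Y))))) → (Y → (U ∧ X)) = True → True = True
¬(((Z ∨ W) ∨ (((X ∨ (¬(X → Y) ∧ Z)) ∨ (U ∧ Y)) → ((W → U) → (U ∨ (W ∨ Y))))) → (Y → (U ∧ X))) = ¬True = False

False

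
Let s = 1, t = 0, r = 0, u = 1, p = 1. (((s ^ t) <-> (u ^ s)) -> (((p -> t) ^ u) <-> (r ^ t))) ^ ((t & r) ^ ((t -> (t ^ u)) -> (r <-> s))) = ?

s ^ t = 1 ^ 0 = 1
u ^ s = 1 ^ 1 = 0
(s ^ t) <-> (u ^ s) = 1 <-> 0 = 0
p -> t = 1 -> 0 = 0
(p -> t) ^ u = 0 ^ 1 = 1
r ^ t = 0 ^ 0 = 0
((p -> t) ^ u) <-> (r ^ t) = 1 <-> 0 = 0
((s ^ t) <-> (u ^ s)) -> (((p -> t) ^ u) <-> (r ^ t)) = 0 -> 0 = 1
t & r = 0 & 0 = 0
t ^ u = 0 ^ 1 = 1
t -> (t ^ u) = 0 -> 1 = 1
r <-> s = 0 <-> 1 = 0
(t -> (t ^ u)) -> (r <-> s) = 1 -> 0 = 0
(t & r) ^ ((t -> (t ^ u)) -> (r <-> s)) = 0 ^ 0 = 0
(((s ^ t) <-> (u ^ s)) -> (((p -> t) ^ u) <-> (r ^ t))) ^ ((t & r) ^ ((t -> (t ^ u)) -> (r <-> s))) = 1 ^ 0 = 1

1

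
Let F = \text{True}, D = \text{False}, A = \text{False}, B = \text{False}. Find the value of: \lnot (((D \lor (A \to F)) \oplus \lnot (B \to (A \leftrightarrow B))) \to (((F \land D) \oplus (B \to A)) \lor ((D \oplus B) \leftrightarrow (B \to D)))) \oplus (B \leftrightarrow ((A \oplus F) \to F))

\text{False}

A \to F = \text{False} \to \text{True} = \text{True}
D \lor (A \to F) = \text{False} \lor \text{True} = \text{True}
A \leftrightarrow B = \text{False} \leftrightarrow \text{False} = \text{True}
B \to (A \leftrightarrow B) = \text{False} \to \text{True} = \text{True}
\lnot (B \to (A \leftrightarrow B)) = \lnot \text{True} = \text{False}
(D \lor (A \to F)) \oplus \lnot (B \to (A \leftrightarrow B)) = \text{True} \oplus \text{False} = \text{True}
F \land D = \text{True} \land \text{False} = \text{False}
B \to A = \text{False} \to \text{False} = \text{True}
(F \land D) \oplus (B \to A) = \text{False} \oplus \text{True} = \text{True}
D \oplus B = \text{False} \oplus \text{False} = \text{False}
B \to D = \text{False} \to \text{False} = \text{True}
(D \oplus B) \leftrightarrow (B \to D) = \text{False} \leftrightarrow \text{True} = \text{False}
((F \land D) \oplus (B \to A)) \lor ((D \oplus B) \leftrightarrow (B \to D)) = \text{True} \lor \text{False} = \text{True}
((D \lor (A \to F)) \oplus \lnot (B \to (A \leftrightarrow B))) \to (((F \land D) \oplus (B \to A)) \lor ((D \oplus B) \leftrightarrow (B \to D))) = \text{True} \to \text{True} = \text{True}
\lnot (((D \lor (A \to F)) \oplus \lnot (B \to (A \leftrightarrow B))) \to (((F \land D) \oplus (B \to A)) \lor ((D \oplus B) \leftrightarrow (B \to D)))) = \lnot \text{True} = \text{False}
A \oplus F = \text{False} \oplus \text{True} = \text{True}
(A \oplus F) \to F = \text{True} \to \text{True} = \text{True}
B \leftrightarrow ((A \oplus F) \to F) = \text{False} \leftrightarrow \text{True} = \text{False}
\lnot (((D \lor (A \to F)) \oplus \lnot (B \to (A \leftrightarrow B))) \to (((F \land D) \oplus (B \to A)) \lor ((D \oplus B) \leftrightarrow (B \to D)))) \oplus (B \leftrightarrow ((A \oplus F) \to F)) = \text{False} \oplus \text{False} = \text{False}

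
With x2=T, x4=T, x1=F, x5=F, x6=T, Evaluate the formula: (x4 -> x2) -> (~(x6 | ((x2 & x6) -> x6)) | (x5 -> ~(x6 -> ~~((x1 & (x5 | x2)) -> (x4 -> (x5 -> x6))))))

Substituting x2=T, x4=T, x1=F, x5=F, x6=T:
x4 -> x2 = T -> T = T
x2 & x6 = T & T = T
(x2 & x6) -> x6 = T -> T = T
x6 | ((x2 & x6) -> x6) = T | T = T
~(x6 | ((x2 & x6) -> x6)) = ~T = F
x5 | x2 = F | T = T
x1 & (x5 | x2) = F & T = F
x5 -> x6 = F -> T = T
x4 -> (x5 -> x6) = T -> T = T
(x1 & (x5 | x2)) -> (x4 -> (x5 -> x6)) = F -> T = T
~((x1 & (x5 | x2)) -> (x4 -> (x5 -> x6))) = ~T = F
~~((x1 & (x5 | x2)) -> (x4 -> (x5 -> x6))) = ~F = T
x6 -> ~~((x1 & (x5 | x2)) -> (x4 -> (x5 -> x6))) = T -> T = T
~(x6 -> ~~((x1 & (x5 | x2)) -> (x4 -> (x5 -> x6)))) = ~T = F
x5 -> ~(x6 -> ~~((x1 & (x5 | x2)) -> (x4 -> (x5 -> x6)))) = F -> F = T
~(x6 | ((x2 & x6) -> x6)) | (x5 -> ~(x6 -> ~~((x1 & (x5 | x2)) -> (x4 -> (x5 -> x6))))) = F | T = T
(x4 -> x2) -> (~(x6 | ((x2 & x6) -> x6)) | (x5 -> ~(x6 -> ~~((x1 & (x5 | x2)) -> (x4 -> (x5 -> x6)))))) = T -> T = T

T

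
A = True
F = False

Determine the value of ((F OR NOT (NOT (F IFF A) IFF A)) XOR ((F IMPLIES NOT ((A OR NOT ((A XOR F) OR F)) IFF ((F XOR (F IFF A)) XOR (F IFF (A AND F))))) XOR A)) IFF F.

True

F IFF A = False IFF True = False
NOT (F IFF A) = NOT False = True
NOT (F IFF A) IFF A = True IFF True = True
NOT (NOT (F IFF A) IFF A) = NOT True = False
F OR NOT (NOT (F IFF A) IFF A) = False OR False = False
A XOR F = True XOR False = True
(A XOR F) OR F = True OR False = True
NOT ((A XOR F) OR F) = NOT True = False
A OR NOT ((A XOR F) OR F) = True OR False = True
F IFF A = False IFF True = False
F XOR (F IFF A) = False XOR False = False
A AND F = True AND False = False
F IFF (A AND F) = False IFF False = True
(F XOR (F IFF A)) XOR (F IFF (A AND F)) = False XOR True = True
(A OR NOT ((A XOR F) OR F)) IFF ((F XOR (F IFF A)) XOR (F IFF (A AND F))) = True IFF True = True
NOT ((A OR NOT ((A XOR F) OR F)) IFF ((F XOR (F IFF A)) XOR (F IFF (A AND F)))) = NOT True = False
F IMPLIES NOT ((A OR NOT ((A XOR F) OR F)) IFF ((F XOR (F IFF A)) XOR (F IFF (A AND F)))) = False IMPLIES False = True
(F IMPLIES NOT ((A OR NOT ((A XOR F) OR F)) IFF ((F XOR (F IFF A)) XOR (F IFF (A AND F))))) XOR A = True XOR True = False
(F OR NOT (NOT (F IFF A) IFF A)) XOR ((F IMPLIES NOT ((A OR NOT ((A XOR F) OR F)) IFF ((F XOR (F IFF A)) XOR (F IFF (A AND F))))) XOR A) = False XOR False = False
((F OR NOT (NOT (F IFF A) IFF A)) XOR ((F IMPLIES NOT ((A OR NOT ((A XOR F) OR F)) IFF ((F XOR (F IFF A)) XOR (F IFF (A AND F))))) XOR A)) IFF F = False IFF False = True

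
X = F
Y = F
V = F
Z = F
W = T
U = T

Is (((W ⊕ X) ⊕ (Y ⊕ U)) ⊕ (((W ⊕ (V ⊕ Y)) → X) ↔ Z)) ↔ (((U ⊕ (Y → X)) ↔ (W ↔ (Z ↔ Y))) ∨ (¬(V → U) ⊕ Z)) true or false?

Substituting X=F, Y=F, V=F, Z=F, W=T, U=T:
W ⊕ X = T ⊕ F = T
Y ⊕ U = F ⊕ T = T
(W ⊕ X) ⊕ (Y ⊕ U) = T ⊕ T = F
V ⊕ Y = F ⊕ F = F
W ⊕ (V ⊕ Y) = T ⊕ F = T
(W ⊕ (V ⊕ Y)) → X = T → F = F
((W ⊕ (V ⊕ Y)) → X) ↔ Z = F ↔ F = T
((W ⊕ X) ⊕ (Y ⊕ U)) ⊕ (((W ⊕ (V ⊕ Y)) → X) ↔ Z) = F ⊕ T = T
Y → X = F → F = T
U ⊕ (Y → X) = T ⊕ T = F
Z ↔ Y = F ↔ F = T
W ↔ (Z ↔ Y) = T ↔ T = T
(U ⊕ (Y → X)) ↔ (W ↔ (Z ↔ Y)) = F ↔ T = F
V → U = F → T = T
¬(V → U) = ¬T = F
¬(V → U) ⊕ Z = F ⊕ F = F
((U ⊕ (Y → X)) ↔ (W ↔ (Z ↔ Y))) ∨ (¬(V → U) ⊕ Z) = F ∨ F = F
(((W ⊕ X) ⊕ (Y ⊕ U)) ⊕ (((W ⊕ (V ⊕ Y)) → X) ↔ Z)) ↔ (((U ⊕ (Y → X)) ↔ (W ↔ (Z ↔ Y))) ∨ (¬(V → U) ⊕ Z)) = T ↔ F = F

F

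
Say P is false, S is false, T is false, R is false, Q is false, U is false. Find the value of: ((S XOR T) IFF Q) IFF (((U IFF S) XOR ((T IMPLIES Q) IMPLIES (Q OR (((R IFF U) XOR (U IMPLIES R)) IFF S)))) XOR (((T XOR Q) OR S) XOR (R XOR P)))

S XOR T = false XOR false = false
(S XOR T) IFF Q = false IFF false = true
U IFF S = false IFF false = true
T IMPLIES Q = false IMPLIES false = true
R IFF U = false IFF false = true
U IMPLIES R = false IMPLIES false = true
(R IFF U) XOR (U IMPLIES R) = true XOR true = false
((R IFF U) XOR (U IMPLIES R)) IFF S = false IFF false = true
Q OR (((R IFF U) XOR (U IMPLIES R)) IFF S) = false OR true = true
(T IMPLIES Q) IMPLIES (Q OR (((R IFF U) XOR (U IMPLIES R)) IFF S)) = true IMPLIES true = true
(U IFF S) XOR ((T IMPLIES Q) IMPLIES (Q OR (((R IFF U) XOR (U IMPLIES R)) IFF S))) = true XOR true = false
T XOR Q = false XOR false = false
(T XOR Q) OR S = false OR false = false
R XOR P = false XOR false = false
((T XOR Q) OR S) XOR (R XOR P) = false XOR false = false
((U IFF S) XOR ((T IMPLIES Q) IMPLIES (Q OR (((R IFF U) XOR (U IMPLIES R)) IFF S)))) XOR (((T XOR Q) OR S) XOR (R XOR P)) = false XOR false = false
((S XOR T) IFF Q) IFF (((U IFF S) XOR ((T IMPLIES Q) IMPLIES (Q OR (((R IFF U) XOR (U IMPLIES R)) IFF S)))) XOR (((T XOR Q) OR S) XOR (R XOR P))) = true IFF false = false

false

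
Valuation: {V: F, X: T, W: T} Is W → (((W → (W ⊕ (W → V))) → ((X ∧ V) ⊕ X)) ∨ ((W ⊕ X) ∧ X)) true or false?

Substituting V=F, X=T, W=T:
W → V = T → F = F
W ⊕ (W → V) = T ⊕ F = T
W → (W ⊕ (W → V)) = T → T = T
X ∧ V = T ∧ F = F
(X ∧ V) ⊕ X = F ⊕ T = T
(W → (W ⊕ (W → V))) → ((X ∧ V) ⊕ X) = T → T = T
W ⊕ X = T ⊕ T = F
(W ⊕ X) ∧ X = F ∧ T = F
((W → (W ⊕ (W → V))) → ((X ∧ V) ⊕ X)) ∨ ((W ⊕ X) ∧ X) = T ∨ F = T
W → (((W → (W ⊕ (W → V))) → ((X ∧ V) ⊕ X)) ∨ ((W ⊕ X) ∧ X)) = T → T = T

T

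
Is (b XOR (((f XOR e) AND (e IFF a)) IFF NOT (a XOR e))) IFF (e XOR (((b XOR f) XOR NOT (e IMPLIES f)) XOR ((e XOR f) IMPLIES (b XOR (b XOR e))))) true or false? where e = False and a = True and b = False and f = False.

True

f XOR e = False XOR False = False
e IFF a = False IFF True = False
(f XOR e) AND (e IFF a) = False AND False = False
a XOR e = True XOR False = True
NOT (a XOR e) = NOT True = False
((f XOR e) AND (e IFF a)) IFF NOT (a XOR e) = False IFF False = True
b XOR (((f XOR e) AND (e IFF a)) IFF NOT (a XOR e)) = False XOR True = True
b XOR f = False XOR False = False
e IMPLIES f = False IMPLIES False = True
NOT (e IMPLIES f) = NOT True = False
(b XOR f) XOR NOT (e IMPLIES f) = False XOR False = False
e XOR f = False XOR False = False
b XOR e = False XOR False = False
b XOR (b XOR e) = False XOR False = False
(e XOR f) IMPLIES (b XOR (b XOR e)) = False IMPLIES False = True
((b XOR f) XOR NOT (e IMPLIES f)) XOR ((e XOR f) IMPLIES (b XOR (b XOR e))) = False XOR True = True
e XOR (((b XOR f) XOR NOT (e IMPLIES f)) XOR ((e XOR f) IMPLIES (b XOR (b XOR e)))) = False XOR True = True
(b XOR (((f XOR e) AND (e IFF a)) IFF NOT (a XOR e))) IFF (e XOR (((b XOR f) XOR NOT (e IMPLIES f)) XOR ((e XOR f) IMPLIES (b XOR (b XOR e))))) = True IFF True = True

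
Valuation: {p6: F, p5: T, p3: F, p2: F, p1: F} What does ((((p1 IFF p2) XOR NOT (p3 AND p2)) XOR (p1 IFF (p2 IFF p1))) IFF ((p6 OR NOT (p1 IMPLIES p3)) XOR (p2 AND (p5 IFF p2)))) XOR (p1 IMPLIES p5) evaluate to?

p1 IFF p2 = F IFF F = T
p3 AND p2 = F AND F = F
NOT (p3 AND p2) = NOT F = T
(p1 IFF p2) XOR NOT (p3 AND p2) = T XOR T = F
p2 IFF p1 = F IFF F = T
p1 IFF (p2 IFF p1) = F IFF T = F
((p1 IFF p2) XOR NOT (p3 AND p2)) XOR (p1 IFF (p2 IFF p1)) = F XOR F = F
p1 IMPLIES p3 = F IMPLIES F = T
NOT (p1 IMPLIES p3) = NOT T = F
p6 OR NOT (p1 IMPLIES p3) = F OR F = F
p5 IFF p2 = T IFF F = F
p2 AND (p5 IFF p2) = F AND F = F
(p6 OR NOT (p1 IMPLIES p3)) XOR (p2 AND (p5 IFF p2)) = F XOR F = F
(((p1 IFF p2) XOR NOT (p3 AND p2)) XOR (p1 IFF (p2 IFF p1))) IFF ((p6 OR NOT (p1 IMPLIES p3)) XOR (p2 AND (p5 IFF p2))) = F IFF F = T
p1 IMPLIES p5 = F IMPLIES T = T
((((p1 IFF p2) XOR NOT (p3 AND p2)) XOR (p1 IFF (p2 IFF p1))) IFF ((p6 OR NOT (p1 IMPLIES p3)) XOR (p2 AND (p5 IFF p2)))) XOR (p1 IMPLIES p5) = T XOR T = F

F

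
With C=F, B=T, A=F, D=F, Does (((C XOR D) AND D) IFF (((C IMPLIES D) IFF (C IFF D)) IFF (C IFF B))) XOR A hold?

T

C XOR D = F XOR F = F
(C XOR D) AND D = F AND F = F
C IMPLIES D = F IMPLIES F = T
C IFF D = F IFF F = T
(C IMPLIES D) IFF (C IFF D) = T IFF T = T
C IFF B = F IFF T = F
((C IMPLIES D) IFF (C IFF D)) IFF (C IFF B) = T IFF F = F
((C XOR D) AND D) IFF (((C IMPLIES D) IFF (C IFF D)) IFF (C IFF B)) = F IFF F = T
(((C XOR D) AND D) IFF (((C IMPLIES D) IFF (C IFF D)) IFF (C IFF B))) XOR A = T XOR F = T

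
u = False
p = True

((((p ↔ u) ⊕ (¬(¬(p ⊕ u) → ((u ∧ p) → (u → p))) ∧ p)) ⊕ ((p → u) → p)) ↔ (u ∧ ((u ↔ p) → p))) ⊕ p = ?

True

Substituting u=False, p=True:
p ↔ u = True ↔ False = False
p ⊕ u = True ⊕ False = True
¬(p ⊕ u) = ¬True = False
u ∧ p = False ∧ True = False
u → p = False → True = True
(u ∧ p) → (u → p) = False → True = True
¬(p ⊕ u) → ((u ∧ p) → (u → p)) = False → True = True
¬(¬(p ⊕ u) → ((u ∧ p) → (u → p))) = ¬True = False
¬(¬(p ⊕ u) → ((u ∧ p) → (u → p))) ∧ p = False ∧ True = False
(p ↔ u) ⊕ (¬(¬(p ⊕ u) → ((u ∧ p) → (u → p))) ∧ p) = False ⊕ False = False
p → u = True → False = False
(p → u) → p = False → True = True
((p ↔ u) ⊕ (¬(¬(p ⊕ u) → ((u ∧ p) → (u → p))) ∧ p)) ⊕ ((p → u) → p) = False ⊕ True = True
u ↔ p = False ↔ True = False
(u ↔ p) → p = False → True = True
u ∧ ((u ↔ p) → p) = False ∧ True = False
(((p ↔ u) ⊕ (¬(¬(p ⊕ u) → ((u ∧ p) → (u → p))) ∧ p)) ⊕ ((p → u) → p)) ↔ (u ∧ ((u ↔ p) → p)) = True ↔ False = False
((((p ↔ u) ⊕ (¬(¬(p ⊕ u) → ((u ∧ p) → (u → p))) ∧ p)) ⊕ ((p → u) → p)) ↔ (u ∧ ((u ↔ p) → p))) ⊕ p = False ⊕ True = True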